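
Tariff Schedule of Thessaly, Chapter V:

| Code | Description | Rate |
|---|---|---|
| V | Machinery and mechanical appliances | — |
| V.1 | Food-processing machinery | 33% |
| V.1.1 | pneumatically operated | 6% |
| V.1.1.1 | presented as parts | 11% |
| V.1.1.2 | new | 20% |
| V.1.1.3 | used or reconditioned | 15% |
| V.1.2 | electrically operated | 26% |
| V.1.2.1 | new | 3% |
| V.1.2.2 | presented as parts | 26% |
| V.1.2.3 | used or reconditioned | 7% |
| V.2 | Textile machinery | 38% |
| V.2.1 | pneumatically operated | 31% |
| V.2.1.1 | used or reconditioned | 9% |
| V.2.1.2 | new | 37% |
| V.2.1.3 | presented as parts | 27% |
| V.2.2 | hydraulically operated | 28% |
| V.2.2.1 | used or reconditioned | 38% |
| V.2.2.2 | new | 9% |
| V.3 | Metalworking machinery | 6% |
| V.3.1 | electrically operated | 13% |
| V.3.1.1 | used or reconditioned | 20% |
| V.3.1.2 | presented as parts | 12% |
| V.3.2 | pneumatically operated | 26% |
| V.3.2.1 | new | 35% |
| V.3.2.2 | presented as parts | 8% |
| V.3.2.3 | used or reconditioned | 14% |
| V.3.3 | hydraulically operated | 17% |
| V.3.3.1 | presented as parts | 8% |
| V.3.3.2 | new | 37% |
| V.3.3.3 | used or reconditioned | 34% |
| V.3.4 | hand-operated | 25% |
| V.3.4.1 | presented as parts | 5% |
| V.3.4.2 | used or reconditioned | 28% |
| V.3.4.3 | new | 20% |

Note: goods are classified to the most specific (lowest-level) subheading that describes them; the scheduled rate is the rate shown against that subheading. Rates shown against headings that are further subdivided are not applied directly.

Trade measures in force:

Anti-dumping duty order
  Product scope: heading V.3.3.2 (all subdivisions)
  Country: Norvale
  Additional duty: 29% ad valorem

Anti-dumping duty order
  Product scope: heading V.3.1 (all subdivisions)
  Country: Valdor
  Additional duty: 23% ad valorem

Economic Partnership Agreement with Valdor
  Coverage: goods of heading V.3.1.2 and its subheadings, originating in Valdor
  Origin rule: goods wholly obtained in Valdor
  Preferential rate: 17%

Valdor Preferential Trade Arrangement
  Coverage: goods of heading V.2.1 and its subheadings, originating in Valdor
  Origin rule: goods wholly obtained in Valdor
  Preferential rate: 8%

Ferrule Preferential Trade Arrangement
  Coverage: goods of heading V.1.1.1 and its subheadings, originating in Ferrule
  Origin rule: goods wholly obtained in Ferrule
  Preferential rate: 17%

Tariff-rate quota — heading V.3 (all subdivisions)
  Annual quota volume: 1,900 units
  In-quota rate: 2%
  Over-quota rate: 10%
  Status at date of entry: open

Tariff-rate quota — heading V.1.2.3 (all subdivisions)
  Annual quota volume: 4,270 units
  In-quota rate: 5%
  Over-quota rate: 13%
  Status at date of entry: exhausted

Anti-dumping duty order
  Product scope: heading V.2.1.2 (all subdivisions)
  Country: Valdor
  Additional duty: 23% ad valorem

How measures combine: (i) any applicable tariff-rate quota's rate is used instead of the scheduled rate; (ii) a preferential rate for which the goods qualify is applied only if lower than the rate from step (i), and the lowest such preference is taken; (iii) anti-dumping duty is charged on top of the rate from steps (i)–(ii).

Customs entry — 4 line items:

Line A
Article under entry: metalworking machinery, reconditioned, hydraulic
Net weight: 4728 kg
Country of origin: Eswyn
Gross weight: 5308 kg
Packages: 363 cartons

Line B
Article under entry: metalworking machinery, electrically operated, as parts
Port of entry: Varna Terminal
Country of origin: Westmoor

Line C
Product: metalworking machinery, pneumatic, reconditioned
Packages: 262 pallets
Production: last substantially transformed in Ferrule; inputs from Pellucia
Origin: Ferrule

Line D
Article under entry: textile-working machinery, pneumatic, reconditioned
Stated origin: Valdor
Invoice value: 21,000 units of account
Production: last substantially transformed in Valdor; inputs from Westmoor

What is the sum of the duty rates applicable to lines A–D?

15%

Line A: metalworking → V.3; hydraulic → V.3.3; reconditioned → V.3.3.3. Scheduled 34%. quota on V.3 open → in-quota 2%. → 2%.
Line B: metalworking → V.3; electrically operated → V.3.1; as parts → V.3.1.2. Scheduled 12%. quota on V.3 open → in-quota 2%. → 2%.
Line C: metalworking → V.3; pneumatic → V.3.2; reconditioned → V.3.2.3. Scheduled 14%. quota on V.3 open → in-quota 2%; Ferrule agreement on V.1.1.1: V.3.2.3 not covered. → 2%.
Line D: textile-working → V.2; pneumatic → V.2.1; reconditioned → V.2.1.1. Scheduled 9%. Valdor agreement on V.3.1.2: V.2.1.1 not covered; Valdor agreement on V.2.1: not wholly obtained. → 9%.
Sum: 2% + 2% + 2% + 9% = 15%.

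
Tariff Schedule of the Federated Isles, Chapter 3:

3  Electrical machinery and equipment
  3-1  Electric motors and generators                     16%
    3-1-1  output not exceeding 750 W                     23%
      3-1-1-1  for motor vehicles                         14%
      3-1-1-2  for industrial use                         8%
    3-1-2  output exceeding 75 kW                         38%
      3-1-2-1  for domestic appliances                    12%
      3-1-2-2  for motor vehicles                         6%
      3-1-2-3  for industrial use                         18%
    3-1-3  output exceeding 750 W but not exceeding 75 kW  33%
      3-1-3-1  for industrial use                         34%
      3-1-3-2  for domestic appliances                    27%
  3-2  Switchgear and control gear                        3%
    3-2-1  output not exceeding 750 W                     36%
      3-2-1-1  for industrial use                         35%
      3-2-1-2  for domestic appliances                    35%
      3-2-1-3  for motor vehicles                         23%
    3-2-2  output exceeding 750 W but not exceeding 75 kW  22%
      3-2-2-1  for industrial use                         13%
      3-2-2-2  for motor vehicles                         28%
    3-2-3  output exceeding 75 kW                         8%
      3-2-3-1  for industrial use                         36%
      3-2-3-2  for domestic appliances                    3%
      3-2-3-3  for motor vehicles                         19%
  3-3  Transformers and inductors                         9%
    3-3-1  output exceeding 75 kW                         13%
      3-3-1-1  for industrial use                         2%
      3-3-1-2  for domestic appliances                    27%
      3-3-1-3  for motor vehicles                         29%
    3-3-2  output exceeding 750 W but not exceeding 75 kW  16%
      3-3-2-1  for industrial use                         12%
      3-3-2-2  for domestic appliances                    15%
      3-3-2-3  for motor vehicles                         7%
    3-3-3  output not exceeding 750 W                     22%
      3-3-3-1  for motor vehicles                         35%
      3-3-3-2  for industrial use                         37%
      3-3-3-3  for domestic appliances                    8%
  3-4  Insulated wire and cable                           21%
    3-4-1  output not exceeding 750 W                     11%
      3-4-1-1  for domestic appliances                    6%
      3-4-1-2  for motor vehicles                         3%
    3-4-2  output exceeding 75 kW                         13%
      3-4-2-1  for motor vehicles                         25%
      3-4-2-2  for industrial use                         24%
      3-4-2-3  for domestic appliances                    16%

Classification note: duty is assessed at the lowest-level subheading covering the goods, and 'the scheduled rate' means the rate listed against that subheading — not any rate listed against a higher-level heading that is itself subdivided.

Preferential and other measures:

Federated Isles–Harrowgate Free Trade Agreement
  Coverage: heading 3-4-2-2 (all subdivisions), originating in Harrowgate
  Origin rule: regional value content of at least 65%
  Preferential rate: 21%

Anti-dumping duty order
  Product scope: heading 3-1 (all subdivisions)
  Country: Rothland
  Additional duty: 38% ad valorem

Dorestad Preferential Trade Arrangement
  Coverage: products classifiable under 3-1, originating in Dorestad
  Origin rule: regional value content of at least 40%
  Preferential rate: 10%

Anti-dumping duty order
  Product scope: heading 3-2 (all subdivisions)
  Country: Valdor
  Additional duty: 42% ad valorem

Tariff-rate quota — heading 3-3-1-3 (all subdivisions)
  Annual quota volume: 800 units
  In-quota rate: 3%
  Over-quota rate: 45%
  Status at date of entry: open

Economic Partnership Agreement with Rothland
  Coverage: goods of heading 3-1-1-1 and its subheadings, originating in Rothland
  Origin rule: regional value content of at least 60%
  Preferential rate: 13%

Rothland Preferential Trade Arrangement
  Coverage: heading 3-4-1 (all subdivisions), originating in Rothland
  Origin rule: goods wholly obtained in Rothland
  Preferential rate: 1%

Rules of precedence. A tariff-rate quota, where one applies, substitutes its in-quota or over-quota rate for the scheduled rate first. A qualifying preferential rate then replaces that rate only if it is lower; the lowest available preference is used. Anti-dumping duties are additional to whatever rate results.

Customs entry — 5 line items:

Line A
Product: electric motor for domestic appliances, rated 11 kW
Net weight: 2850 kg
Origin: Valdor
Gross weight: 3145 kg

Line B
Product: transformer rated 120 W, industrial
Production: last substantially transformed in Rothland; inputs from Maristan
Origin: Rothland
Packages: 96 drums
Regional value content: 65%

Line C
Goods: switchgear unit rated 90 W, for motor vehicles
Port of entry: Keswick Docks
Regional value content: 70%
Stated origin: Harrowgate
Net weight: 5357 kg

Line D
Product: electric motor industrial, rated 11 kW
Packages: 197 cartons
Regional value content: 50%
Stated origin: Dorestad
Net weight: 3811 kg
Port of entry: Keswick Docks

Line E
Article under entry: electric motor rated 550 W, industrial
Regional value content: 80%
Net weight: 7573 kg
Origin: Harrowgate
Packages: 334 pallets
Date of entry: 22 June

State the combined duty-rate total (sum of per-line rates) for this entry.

Line A: electric motor → 3-1; rated 11 kW → 3-1-3; for domestic appliances → 3-1-3-2. Scheduled 27%. No special measure applies. → 27%.
Line B: transformer → 3-3; rated 120 W → 3-3-3; industrial → 3-3-3-2. Scheduled 37%. Rothland agreement on 3-1-1-1: 3-3-3-2 not covered; Rothland agreement on 3-4-1: 3-3-3-2 not covered. → 37%.
Line C: switchgear unit → 3-2; rated 90 W → 3-2-1; for motor vehicles → 3-2-1-3. Scheduled 23%. Harrowgate agreement on 3-4-2-2: 3-2-1-3 not covered. → 23%.
Line D: electric motor → 3-1; rated 11 kW → 3-1-3; industrial → 3-1-3-1. Scheduled 34%. Dorestad agreement on 3-1: RVC ≥ 40% → 10% available; preferential 10%. → 10%.
Line E: electric motor → 3-1; rated 550 W → 3-1-1; industrial → 3-1-1-2. Scheduled 8%. Harrowgate agreement on 3-4-2-2: 3-1-1-2 not covered. → 8%.
Sum: 27% + 37% + 23% + 10% + 8% = 105%.

105%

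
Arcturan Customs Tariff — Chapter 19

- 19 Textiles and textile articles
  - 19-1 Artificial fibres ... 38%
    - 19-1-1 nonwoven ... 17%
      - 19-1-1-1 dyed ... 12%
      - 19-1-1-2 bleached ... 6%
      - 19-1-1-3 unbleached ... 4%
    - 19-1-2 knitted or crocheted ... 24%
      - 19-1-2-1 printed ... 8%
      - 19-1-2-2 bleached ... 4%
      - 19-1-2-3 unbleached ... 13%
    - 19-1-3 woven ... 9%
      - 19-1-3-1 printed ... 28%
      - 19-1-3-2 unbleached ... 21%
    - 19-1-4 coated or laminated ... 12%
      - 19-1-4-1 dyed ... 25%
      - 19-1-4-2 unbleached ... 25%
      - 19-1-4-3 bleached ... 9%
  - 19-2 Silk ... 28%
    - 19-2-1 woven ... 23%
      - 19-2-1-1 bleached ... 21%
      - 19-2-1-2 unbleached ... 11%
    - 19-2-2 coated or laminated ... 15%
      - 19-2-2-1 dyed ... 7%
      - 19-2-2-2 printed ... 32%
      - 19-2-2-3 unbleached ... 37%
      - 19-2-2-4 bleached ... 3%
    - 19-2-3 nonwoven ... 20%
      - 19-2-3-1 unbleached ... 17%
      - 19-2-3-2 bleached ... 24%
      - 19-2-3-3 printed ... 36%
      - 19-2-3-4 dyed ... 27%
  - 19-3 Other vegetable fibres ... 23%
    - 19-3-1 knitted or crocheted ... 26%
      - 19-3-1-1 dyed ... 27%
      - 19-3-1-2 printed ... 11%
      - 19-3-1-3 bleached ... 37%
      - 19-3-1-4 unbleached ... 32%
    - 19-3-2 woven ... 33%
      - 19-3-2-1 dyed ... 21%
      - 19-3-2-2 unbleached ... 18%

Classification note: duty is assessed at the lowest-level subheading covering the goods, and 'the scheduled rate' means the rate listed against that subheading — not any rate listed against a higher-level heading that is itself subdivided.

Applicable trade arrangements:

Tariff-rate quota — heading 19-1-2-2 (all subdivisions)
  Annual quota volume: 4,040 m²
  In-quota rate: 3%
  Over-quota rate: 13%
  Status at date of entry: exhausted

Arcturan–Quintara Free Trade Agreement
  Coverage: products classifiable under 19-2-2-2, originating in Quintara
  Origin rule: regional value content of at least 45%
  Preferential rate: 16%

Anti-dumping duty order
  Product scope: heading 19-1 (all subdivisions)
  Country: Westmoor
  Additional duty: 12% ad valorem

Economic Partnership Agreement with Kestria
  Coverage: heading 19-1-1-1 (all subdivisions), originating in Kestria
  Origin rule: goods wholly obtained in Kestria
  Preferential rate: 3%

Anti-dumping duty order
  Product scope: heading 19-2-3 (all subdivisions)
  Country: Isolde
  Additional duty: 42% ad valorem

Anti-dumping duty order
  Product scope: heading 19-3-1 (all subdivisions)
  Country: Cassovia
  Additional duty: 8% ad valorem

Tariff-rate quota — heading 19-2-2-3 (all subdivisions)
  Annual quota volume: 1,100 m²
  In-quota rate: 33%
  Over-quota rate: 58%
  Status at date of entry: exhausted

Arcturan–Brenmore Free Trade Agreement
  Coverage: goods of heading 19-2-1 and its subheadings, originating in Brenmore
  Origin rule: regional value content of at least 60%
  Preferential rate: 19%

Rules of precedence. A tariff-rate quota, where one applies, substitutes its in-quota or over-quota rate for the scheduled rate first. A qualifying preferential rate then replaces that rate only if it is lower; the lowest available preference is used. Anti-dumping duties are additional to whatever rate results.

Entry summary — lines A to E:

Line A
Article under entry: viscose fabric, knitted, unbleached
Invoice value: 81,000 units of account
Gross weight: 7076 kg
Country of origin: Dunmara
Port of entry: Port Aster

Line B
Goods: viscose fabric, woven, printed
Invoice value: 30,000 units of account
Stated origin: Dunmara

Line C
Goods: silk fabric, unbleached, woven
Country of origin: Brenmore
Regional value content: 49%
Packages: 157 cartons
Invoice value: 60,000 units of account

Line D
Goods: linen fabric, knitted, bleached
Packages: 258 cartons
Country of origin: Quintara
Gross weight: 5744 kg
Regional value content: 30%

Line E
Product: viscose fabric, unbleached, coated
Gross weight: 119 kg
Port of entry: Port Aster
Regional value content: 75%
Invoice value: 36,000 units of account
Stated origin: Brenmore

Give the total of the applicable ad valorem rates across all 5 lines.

114%

Line A: viscose → 19-1; knitted → 19-1-2; unbleached → 19-1-2-3. Scheduled 13%. No special measure applies. → 13%.
Line B: viscose → 19-1; woven → 19-1-3; printed → 19-1-3-1. Scheduled 28%. No special measure applies. → 28%.
Line C: silk → 19-2; woven → 19-2-1; unbleached → 19-2-1-2. Scheduled 11%. Brenmore agreement on 19-2-1: RVC < 60%. → 11%.
Line D: linen → 19-3; knitted → 19-3-1; bleached → 19-3-1-3. Scheduled 37%. Quintara agreement on 19-2-2-2: 19-3-1-3 not covered. → 37%.
Line E: viscose → 19-1; coated → 19-1-4; unbleached → 19-1-4-2. Scheduled 25%. Brenmore agreement on 19-2-1: 19-1-4-2 not covered. → 25%.
Sum: 13% + 28% + 11% + 37% + 25% = 114%.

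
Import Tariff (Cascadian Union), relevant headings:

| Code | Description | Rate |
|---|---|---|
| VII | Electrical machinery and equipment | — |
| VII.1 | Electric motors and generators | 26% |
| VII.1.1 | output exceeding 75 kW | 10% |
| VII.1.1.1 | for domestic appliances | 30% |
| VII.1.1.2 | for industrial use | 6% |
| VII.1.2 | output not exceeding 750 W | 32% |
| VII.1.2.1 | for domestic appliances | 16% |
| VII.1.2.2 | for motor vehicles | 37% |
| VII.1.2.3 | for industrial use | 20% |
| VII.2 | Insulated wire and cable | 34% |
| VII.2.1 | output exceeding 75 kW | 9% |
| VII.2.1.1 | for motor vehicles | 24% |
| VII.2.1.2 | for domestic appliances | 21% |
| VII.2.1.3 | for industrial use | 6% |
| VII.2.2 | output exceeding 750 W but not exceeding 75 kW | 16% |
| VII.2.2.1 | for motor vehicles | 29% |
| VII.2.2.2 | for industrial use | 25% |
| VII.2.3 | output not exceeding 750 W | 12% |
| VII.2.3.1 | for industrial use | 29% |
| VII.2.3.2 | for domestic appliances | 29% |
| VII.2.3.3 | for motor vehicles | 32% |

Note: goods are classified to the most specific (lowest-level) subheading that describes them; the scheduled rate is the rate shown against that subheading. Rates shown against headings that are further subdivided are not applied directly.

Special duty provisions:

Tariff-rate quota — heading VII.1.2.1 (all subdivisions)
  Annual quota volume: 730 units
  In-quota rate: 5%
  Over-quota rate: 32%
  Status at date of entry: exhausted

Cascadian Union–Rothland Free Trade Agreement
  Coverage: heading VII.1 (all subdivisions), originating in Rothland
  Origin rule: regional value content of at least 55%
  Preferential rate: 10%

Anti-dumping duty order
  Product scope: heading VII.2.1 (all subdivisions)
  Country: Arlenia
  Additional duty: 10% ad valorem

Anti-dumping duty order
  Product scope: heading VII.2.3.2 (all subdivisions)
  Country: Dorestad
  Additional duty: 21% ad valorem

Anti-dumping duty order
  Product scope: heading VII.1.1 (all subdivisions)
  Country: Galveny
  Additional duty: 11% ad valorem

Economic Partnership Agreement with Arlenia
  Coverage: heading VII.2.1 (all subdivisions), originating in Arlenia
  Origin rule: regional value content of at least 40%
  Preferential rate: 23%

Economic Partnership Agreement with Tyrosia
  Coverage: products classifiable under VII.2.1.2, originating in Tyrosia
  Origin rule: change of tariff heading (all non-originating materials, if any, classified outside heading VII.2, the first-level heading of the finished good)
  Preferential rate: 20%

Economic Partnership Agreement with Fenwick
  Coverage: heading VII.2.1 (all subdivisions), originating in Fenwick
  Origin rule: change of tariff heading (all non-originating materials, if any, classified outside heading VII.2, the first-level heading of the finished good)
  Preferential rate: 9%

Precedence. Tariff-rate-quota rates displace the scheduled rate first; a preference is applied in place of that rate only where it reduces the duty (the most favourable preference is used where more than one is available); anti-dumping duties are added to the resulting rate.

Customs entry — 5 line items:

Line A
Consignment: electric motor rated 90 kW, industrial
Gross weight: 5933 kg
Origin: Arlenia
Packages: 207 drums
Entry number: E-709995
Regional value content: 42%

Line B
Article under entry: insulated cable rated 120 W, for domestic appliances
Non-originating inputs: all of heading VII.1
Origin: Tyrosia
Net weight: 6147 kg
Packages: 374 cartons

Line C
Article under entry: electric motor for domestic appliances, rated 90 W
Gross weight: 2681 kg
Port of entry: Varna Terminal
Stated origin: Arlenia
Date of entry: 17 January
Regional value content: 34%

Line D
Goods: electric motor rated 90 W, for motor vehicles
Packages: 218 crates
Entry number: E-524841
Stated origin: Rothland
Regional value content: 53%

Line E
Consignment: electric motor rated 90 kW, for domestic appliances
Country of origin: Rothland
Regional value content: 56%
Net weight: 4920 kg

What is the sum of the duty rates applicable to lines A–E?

114%

Line A: electric motor → VII.1; rated 90 kW → VII.1.1; industrial → VII.1.1.2. Scheduled 6%. Arlenia agreement on VII.2.1: VII.1.1.2 not covered. → 6%.
Line B: insulated cable → VII.2; rated 120 W → VII.2.3; for domestic appliances → VII.2.3.2. Scheduled 29%. Tyrosia agreement on VII.2.1.2: VII.2.3.2 not covered. → 29%.
Line C: electric motor → VII.1; rated 90 W → VII.1.2; for domestic appliances → VII.1.2.1. Scheduled 16%. quota on VII.1.2.1 exhausted → over-quota 32%; Arlenia agreement on VII.2.1: VII.1.2.1 not covered. → 32%.
Line D: electric motor → VII.1; rated 90 W → VII.1.2; for motor vehicles → VII.1.2.2. Scheduled 37%. Rothland agreement on VII.1: RVC < 55%. → 37%.
Line E: electric motor → VII.1; rated 90 kW → VII.1.1; for domestic appliances → VII.1.1.1. Scheduled 30%. Rothland agreement on VII.1: RVC ≥ 55% → 10% available; preferential 10%. → 10%.
Sum: 6% + 29% + 32% + 37% + 10% = 114%.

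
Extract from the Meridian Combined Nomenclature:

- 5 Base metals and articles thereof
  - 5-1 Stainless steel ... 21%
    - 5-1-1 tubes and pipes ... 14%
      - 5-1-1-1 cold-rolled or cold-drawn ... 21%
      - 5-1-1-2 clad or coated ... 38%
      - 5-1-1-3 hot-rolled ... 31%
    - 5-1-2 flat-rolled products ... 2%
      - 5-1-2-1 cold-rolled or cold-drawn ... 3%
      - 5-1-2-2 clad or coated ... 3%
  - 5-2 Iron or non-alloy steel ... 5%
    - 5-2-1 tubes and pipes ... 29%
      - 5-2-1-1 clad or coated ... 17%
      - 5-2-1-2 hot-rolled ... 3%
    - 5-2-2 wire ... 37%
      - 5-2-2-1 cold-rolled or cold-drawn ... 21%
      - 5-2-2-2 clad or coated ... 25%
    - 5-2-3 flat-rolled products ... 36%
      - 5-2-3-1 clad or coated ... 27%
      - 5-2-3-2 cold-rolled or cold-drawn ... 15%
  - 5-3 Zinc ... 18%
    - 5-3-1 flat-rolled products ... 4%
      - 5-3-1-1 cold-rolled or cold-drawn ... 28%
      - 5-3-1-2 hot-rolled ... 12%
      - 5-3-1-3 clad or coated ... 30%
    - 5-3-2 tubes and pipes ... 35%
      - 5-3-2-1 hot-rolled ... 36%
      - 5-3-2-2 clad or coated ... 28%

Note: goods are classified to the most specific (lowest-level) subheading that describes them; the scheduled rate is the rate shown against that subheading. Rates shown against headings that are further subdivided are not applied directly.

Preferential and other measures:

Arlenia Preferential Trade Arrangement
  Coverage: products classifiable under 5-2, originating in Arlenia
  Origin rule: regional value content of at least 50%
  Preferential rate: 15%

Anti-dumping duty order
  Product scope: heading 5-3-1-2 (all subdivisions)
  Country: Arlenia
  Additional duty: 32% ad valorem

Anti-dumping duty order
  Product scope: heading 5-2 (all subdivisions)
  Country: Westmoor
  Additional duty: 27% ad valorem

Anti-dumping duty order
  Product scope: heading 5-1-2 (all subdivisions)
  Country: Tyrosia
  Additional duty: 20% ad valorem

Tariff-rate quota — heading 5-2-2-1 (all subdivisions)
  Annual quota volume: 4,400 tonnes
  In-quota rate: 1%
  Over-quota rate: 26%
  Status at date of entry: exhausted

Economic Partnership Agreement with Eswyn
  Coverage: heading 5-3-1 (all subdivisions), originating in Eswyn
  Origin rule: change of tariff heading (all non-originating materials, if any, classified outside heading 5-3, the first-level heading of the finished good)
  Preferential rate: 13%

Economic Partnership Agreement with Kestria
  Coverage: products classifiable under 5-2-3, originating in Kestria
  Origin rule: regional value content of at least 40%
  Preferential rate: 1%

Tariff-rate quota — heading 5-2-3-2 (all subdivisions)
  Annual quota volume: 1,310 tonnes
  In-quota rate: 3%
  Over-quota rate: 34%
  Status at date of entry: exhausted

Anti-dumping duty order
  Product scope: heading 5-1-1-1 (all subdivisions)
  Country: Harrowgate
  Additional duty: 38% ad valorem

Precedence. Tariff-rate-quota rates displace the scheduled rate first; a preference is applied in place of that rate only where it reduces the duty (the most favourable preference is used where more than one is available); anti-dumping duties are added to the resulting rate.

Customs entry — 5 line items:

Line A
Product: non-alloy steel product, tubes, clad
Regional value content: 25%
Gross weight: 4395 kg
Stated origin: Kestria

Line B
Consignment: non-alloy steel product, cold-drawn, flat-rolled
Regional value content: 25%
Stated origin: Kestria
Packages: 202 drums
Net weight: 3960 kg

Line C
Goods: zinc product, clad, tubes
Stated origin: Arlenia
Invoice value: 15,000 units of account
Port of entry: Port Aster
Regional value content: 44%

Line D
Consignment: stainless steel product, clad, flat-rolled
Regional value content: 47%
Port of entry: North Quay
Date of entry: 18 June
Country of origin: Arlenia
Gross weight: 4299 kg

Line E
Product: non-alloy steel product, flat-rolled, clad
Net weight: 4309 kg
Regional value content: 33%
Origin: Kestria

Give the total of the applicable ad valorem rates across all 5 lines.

Line A: non-alloy steel → 5-2; tubes → 5-2-1; clad → 5-2-1-1. Scheduled 17%. Kestria agreement on 5-2-3: 5-2-1-1 not covered. → 17%.
Line B: non-alloy steel → 5-2; flat-rolled → 5-2-3; cold-drawn → 5-2-3-2. Scheduled 15%. quota on 5-2-3-2 exhausted → over-quota 34%; Kestria agreement on 5-2-3: RVC < 40%. → 34%.
Line C: zinc → 5-3; tubes → 5-3-2; clad → 5-3-2-2. Scheduled 28%. Arlenia agreement on 5-2: 5-3-2-2 not covered. → 28%.
Line D: stainless steel → 5-1; flat-rolled → 5-1-2; clad → 5-1-2-2. Scheduled 3%. Arlenia agreement on 5-2: 5-1-2-2 not covered. → 3%.
Line E: non-alloy steel → 5-2; flat-rolled → 5-2-3; clad → 5-2-3-1. Scheduled 27%. Kestria agreement on 5-2-3: RVC < 40%. → 27%.
Sum: 17% + 34% + 28% + 3% + 27% = 109%.

109%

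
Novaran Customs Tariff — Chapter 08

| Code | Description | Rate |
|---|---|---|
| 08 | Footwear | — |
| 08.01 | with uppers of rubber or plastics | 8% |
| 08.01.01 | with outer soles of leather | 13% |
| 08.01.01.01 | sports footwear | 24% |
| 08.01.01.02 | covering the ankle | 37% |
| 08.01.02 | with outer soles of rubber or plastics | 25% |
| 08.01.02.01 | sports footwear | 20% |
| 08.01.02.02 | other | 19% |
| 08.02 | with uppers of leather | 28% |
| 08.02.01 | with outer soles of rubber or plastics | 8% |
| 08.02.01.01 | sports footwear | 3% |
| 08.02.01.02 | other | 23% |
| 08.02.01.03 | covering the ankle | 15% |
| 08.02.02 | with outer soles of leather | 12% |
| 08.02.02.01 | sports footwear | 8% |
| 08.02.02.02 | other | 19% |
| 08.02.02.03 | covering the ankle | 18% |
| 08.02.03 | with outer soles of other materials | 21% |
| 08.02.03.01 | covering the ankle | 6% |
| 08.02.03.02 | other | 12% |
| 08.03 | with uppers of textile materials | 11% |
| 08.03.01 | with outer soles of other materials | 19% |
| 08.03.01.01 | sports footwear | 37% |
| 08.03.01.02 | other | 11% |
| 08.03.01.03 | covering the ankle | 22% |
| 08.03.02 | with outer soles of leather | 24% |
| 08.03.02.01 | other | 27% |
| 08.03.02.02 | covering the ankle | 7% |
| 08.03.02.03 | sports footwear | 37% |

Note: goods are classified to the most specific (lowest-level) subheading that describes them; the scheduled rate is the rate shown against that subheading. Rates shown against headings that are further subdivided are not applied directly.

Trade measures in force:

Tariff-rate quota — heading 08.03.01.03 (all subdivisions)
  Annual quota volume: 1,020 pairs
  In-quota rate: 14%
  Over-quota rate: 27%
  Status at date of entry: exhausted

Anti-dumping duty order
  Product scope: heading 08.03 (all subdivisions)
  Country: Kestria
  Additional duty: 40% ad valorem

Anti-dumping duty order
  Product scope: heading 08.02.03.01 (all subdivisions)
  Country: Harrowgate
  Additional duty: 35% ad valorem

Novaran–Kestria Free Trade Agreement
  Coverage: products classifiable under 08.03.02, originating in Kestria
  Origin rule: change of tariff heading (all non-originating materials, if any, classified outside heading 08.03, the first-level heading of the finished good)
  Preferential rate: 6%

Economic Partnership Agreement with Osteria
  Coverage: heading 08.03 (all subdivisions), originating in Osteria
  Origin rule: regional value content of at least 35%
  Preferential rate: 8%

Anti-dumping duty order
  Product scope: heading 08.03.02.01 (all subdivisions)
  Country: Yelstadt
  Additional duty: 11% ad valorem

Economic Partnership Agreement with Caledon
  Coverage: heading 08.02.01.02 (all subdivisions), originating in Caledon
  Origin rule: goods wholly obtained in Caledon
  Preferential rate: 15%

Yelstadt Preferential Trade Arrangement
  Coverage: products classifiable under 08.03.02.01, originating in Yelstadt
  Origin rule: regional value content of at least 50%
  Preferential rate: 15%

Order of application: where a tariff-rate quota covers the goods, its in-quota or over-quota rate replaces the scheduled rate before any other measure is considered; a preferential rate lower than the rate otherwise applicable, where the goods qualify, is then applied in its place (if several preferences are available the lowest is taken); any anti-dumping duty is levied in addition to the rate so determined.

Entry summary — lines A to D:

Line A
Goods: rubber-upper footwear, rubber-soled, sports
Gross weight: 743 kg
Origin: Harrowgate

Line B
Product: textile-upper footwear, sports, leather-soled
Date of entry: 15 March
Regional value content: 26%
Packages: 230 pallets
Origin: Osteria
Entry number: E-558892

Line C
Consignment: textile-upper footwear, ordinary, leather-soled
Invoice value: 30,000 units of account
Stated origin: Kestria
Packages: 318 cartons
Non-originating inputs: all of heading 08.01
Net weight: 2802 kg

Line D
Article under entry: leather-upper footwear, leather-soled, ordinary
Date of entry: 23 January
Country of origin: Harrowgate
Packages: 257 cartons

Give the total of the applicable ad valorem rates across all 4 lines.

122%

Line A: rubber-upper → 08.01; rubber-soled → 08.01.02; sports → 08.01.02.01. Scheduled 20%. No special measure applies. → 20%.
Line B: textile-upper → 08.03; leather-soled → 08.03.02; sports → 08.03.02.03. Scheduled 37%. Osteria agreement on 08.03: RVC < 35%. → 37%.
Line C: textile-upper → 08.03; leather-soled → 08.03.02; ordinary → 08.03.02.01. Scheduled 27%. Kestria agreement on 08.03.02: CTH met → 6% available; preferential 6%; anti-dumping (Kestria, 08.03): +40%; total 6% + 40% = 46%. → 46%.
Line D: leather-upper → 08.02; leather-soled → 08.02.02; ordinary → 08.02.02.02. Scheduled 19%. No special measure applies. → 19%.
Sum: 20% + 37% + 46% + 19% = 122%.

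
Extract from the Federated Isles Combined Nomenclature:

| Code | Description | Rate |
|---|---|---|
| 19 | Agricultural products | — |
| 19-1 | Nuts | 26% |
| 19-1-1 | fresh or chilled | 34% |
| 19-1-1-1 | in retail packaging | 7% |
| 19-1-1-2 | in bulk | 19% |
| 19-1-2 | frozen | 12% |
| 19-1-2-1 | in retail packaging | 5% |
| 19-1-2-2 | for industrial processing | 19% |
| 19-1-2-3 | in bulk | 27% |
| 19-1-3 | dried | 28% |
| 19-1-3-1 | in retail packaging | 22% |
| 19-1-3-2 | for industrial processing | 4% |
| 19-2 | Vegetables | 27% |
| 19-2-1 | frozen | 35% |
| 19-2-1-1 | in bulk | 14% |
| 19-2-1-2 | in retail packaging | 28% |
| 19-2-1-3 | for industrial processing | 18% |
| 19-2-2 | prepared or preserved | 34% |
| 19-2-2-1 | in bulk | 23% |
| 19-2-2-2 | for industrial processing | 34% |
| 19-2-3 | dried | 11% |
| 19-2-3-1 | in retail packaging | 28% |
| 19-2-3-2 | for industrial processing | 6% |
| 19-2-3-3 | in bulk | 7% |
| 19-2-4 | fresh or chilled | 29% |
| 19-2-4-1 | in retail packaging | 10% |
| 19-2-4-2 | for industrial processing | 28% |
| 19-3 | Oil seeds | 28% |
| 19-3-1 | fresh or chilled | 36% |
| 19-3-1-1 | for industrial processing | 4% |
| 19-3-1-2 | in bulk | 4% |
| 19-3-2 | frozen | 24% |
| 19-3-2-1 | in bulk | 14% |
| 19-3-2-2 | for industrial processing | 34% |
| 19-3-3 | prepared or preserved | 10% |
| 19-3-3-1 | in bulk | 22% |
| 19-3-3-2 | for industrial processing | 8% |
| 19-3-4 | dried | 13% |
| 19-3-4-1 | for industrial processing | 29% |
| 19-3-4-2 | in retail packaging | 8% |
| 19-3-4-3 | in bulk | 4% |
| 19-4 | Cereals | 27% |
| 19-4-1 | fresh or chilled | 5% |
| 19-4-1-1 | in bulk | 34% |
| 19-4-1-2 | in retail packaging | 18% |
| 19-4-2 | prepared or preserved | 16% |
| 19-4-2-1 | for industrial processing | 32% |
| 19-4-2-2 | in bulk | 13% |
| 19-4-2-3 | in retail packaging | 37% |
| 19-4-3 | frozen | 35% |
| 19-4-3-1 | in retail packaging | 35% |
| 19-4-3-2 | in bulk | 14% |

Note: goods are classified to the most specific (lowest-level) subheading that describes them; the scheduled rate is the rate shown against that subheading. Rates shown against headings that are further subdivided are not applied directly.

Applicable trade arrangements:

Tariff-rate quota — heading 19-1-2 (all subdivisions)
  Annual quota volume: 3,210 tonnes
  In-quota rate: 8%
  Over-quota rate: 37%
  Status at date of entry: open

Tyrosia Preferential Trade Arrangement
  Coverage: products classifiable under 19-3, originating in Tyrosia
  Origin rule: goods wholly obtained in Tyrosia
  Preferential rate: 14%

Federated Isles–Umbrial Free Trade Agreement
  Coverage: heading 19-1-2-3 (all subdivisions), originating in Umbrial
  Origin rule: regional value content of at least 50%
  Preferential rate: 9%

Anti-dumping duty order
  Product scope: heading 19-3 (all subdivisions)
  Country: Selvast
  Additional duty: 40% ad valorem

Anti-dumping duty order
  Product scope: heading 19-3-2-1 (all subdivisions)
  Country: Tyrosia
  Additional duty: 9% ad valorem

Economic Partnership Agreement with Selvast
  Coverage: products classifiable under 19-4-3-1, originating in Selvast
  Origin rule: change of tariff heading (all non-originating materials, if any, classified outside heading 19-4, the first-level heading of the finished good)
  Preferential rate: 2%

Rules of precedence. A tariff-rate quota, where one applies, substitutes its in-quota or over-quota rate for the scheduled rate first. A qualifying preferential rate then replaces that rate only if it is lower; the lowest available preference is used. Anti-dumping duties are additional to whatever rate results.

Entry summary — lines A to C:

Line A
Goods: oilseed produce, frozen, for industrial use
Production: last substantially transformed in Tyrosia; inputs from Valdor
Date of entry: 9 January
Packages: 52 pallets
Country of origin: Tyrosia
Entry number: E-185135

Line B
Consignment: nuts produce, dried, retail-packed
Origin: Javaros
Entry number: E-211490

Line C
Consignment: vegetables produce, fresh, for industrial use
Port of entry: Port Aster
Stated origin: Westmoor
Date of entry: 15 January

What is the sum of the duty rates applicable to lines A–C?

84%

Line A: oilseed → 19-3; frozen → 19-3-2; for industrial use → 19-3-2-2. Scheduled 34%. Tyrosia agreement on 19-3: not wholly obtained. → 34%.
Line B: nuts → 19-1; dried → 19-1-3; retail-packed → 19-1-3-1. Scheduled 22%. No special measure applies. → 22%.
Line C: vegetables → 19-2; fresh → 19-2-4; for industrial use → 19-2-4-2. Scheduled 28%. No special measure applies. → 28%.
Sum: 34% + 22% + 28% = 84%.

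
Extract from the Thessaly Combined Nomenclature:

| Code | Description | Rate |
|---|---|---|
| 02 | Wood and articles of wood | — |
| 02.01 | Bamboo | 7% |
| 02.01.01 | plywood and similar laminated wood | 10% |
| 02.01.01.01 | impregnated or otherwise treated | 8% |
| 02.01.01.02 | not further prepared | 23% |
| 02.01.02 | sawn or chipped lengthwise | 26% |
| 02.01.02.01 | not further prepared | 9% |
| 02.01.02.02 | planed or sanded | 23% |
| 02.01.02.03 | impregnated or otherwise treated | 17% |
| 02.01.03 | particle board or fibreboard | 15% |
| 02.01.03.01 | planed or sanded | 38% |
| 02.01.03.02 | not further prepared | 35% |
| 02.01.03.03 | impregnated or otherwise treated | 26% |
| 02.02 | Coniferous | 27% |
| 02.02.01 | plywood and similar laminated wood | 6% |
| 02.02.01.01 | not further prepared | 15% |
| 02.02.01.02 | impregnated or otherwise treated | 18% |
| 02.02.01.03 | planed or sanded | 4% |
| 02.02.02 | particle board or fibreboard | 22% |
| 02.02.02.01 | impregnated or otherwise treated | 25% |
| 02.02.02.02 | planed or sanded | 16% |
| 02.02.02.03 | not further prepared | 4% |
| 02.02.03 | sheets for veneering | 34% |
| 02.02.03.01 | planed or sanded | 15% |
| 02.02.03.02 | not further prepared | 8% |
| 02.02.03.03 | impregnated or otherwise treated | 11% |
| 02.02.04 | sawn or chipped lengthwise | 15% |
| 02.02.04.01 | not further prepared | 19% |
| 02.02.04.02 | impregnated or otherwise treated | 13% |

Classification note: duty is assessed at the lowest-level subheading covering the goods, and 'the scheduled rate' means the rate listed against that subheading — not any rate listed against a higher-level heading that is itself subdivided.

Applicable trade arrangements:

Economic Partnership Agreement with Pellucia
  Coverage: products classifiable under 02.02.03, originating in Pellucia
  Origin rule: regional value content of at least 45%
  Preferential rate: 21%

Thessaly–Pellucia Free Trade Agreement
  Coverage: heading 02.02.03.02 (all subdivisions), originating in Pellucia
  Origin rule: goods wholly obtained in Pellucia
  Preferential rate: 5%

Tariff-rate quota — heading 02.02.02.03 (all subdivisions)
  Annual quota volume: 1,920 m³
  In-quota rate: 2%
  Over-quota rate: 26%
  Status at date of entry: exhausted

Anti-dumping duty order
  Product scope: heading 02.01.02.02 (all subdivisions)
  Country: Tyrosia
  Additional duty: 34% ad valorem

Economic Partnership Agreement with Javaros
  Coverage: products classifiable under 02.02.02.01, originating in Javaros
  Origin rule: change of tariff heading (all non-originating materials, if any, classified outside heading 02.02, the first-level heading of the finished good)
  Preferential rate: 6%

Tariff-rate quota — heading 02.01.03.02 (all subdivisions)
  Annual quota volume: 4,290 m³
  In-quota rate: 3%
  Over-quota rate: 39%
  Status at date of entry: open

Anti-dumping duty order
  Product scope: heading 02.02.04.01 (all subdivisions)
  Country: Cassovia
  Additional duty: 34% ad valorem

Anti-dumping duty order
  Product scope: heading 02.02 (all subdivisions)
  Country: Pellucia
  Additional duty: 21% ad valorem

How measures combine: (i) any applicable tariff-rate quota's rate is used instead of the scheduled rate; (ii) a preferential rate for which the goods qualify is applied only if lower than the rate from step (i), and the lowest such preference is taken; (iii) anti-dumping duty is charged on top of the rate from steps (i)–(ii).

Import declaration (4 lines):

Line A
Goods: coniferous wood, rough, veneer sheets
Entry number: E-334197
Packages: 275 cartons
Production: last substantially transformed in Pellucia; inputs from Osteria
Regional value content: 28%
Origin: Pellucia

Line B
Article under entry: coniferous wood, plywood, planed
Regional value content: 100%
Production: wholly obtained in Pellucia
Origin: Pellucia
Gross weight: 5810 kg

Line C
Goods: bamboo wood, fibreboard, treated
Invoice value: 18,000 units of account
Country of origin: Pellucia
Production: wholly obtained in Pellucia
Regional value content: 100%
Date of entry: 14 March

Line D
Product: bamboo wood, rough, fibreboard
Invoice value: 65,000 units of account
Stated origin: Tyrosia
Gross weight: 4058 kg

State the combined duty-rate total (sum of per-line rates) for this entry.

Line A: coniferous → 02.02; veneer sheets → 02.02.03; rough → 02.02.03.02. Scheduled 8%. Pellucia agreement on 02.02.03: RVC < 45%; Pellucia agreement on 02.02.03.02: not wholly obtained; anti-dumping (Pellucia, 02.02): +21%; total 8% + 21% = 29%. → 29%.
Line B: coniferous → 02.02; plywood → 02.02.01; planed → 02.02.01.03. Scheduled 4%. Pellucia agreement on 02.02.03: 02.02.01.03 not covered; Pellucia agreement on 02.02.03.02: 02.02.01.03 not covered; anti-dumping (Pellucia, 02.02): +21%; total 4% + 21% = 25%. → 25%.
Line C: bamboo → 02.01; fibreboard → 02.01.03; treated → 02.01.03.03. Scheduled 26%. Pellucia agreement on 02.02.03: 02.01.03.03 not covered; Pellucia agreement on 02.02.03.02: 02.01.03.03 not covered. → 26%.
Line D: bamboo → 02.01; fibreboard → 02.01.03; rough → 02.01.03.02. Scheduled 35%. quota on 02.01.03.02 open → in-quota 3%. → 3%.
Sum: 29% + 25% + 26% + 3% = 83%.

83%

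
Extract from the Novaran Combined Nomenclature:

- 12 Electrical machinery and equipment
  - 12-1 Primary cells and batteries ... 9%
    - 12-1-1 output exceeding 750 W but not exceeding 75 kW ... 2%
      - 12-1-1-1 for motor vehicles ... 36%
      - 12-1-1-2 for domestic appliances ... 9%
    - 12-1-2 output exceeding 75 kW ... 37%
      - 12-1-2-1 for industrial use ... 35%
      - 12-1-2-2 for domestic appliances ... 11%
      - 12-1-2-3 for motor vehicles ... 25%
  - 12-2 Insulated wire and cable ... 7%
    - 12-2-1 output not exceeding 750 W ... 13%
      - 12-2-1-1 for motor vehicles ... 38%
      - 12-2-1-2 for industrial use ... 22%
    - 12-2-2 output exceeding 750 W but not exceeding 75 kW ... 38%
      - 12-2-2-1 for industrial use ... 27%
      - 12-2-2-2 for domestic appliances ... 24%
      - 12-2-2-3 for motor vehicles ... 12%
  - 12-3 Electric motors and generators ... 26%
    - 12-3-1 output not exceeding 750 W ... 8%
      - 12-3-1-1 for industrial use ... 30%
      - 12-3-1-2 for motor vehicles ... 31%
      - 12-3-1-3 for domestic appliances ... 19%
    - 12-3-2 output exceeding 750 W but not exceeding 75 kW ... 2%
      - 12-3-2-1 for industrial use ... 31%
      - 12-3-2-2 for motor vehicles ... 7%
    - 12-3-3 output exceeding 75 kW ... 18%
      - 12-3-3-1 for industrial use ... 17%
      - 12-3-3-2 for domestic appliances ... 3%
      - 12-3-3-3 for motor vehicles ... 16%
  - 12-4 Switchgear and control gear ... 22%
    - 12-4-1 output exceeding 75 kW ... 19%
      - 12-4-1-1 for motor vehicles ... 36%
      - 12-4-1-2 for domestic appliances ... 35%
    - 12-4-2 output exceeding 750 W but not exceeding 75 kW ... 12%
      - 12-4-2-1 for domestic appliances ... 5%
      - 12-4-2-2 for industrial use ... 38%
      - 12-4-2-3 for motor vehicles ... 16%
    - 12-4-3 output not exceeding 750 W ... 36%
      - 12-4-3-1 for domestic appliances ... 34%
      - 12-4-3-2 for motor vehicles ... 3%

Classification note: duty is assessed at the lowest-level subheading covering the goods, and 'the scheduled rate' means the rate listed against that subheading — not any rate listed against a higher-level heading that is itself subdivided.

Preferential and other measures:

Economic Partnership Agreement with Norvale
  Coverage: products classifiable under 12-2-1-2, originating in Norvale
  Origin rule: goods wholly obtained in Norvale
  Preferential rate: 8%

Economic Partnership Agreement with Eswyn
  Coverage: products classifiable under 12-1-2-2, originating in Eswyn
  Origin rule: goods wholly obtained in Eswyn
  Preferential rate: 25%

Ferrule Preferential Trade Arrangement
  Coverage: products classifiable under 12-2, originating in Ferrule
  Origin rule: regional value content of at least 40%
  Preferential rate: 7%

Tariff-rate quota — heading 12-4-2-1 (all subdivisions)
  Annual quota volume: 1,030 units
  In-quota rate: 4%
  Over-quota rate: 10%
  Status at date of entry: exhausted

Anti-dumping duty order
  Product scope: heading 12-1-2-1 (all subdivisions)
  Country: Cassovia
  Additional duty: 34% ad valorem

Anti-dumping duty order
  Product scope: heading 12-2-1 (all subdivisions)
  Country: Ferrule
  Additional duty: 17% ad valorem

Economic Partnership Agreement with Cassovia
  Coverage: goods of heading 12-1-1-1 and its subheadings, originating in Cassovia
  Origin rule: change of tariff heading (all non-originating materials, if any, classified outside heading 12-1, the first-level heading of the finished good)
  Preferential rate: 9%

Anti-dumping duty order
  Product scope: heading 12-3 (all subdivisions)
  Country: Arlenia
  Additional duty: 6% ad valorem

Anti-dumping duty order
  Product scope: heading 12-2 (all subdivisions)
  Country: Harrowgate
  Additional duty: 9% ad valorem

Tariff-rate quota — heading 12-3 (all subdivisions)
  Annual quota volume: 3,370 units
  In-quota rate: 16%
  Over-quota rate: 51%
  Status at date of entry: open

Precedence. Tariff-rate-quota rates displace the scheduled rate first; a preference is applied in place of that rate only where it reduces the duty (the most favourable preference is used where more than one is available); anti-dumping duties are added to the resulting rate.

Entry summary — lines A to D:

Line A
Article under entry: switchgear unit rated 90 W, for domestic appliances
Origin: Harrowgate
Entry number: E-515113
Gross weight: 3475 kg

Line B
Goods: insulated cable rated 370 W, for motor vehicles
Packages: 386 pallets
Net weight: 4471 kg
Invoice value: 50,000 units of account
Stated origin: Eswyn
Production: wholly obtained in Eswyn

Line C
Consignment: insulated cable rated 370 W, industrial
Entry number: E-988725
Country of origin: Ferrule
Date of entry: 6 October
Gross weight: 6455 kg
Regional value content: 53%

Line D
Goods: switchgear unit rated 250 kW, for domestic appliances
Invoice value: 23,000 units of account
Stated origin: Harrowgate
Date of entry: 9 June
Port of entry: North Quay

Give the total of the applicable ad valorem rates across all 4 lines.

131%

Line A: switchgear unit → 12-4; rated 90 W → 12-4-3; for domestic appliances → 12-4-3-1. Scheduled 34%. No special measure applies. → 34%.
Line B: insulated cable → 12-2; rated 370 W → 12-2-1; for motor vehicles → 12-2-1-1. Scheduled 38%. Eswyn agreement on 12-1-2-2: 12-2-1-1 not covered. → 38%.
Line C: insulated cable → 12-2; rated 370 W → 12-2-1; industrial → 12-2-1-2. Scheduled 22%. Ferrule agreement on 12-2: RVC ≥ 40% → 7% available; preferential 7%; anti-dumping (Ferrule, 12-2-1): +17%; total 7% + 17% = 24%. → 24%.
Line D: switchgear unit → 12-4; rated 250 kW → 12-4-1; for domestic appliances → 12-4-1-2. Scheduled 35%. No special measure applies. → 35%.
Sum: 34% + 38% + 24% + 35% = 131%.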